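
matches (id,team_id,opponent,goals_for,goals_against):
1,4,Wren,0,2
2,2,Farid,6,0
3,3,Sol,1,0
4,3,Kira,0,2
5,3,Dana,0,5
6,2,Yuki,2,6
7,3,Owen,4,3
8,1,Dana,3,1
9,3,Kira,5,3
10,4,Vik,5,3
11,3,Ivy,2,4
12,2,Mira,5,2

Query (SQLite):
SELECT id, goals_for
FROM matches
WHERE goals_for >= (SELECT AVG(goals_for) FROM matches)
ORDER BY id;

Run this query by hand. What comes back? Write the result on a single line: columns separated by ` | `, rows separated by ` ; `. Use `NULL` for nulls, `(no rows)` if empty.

Scalar subquery: AVG(goals_for) over all matches rows = 2.75.
Keep rows where goals_for >= that value.

2 | 6 ; 7 | 4 ; 8 | 3 ; 9 | 5 ; 10 | 5 ; 12 | 5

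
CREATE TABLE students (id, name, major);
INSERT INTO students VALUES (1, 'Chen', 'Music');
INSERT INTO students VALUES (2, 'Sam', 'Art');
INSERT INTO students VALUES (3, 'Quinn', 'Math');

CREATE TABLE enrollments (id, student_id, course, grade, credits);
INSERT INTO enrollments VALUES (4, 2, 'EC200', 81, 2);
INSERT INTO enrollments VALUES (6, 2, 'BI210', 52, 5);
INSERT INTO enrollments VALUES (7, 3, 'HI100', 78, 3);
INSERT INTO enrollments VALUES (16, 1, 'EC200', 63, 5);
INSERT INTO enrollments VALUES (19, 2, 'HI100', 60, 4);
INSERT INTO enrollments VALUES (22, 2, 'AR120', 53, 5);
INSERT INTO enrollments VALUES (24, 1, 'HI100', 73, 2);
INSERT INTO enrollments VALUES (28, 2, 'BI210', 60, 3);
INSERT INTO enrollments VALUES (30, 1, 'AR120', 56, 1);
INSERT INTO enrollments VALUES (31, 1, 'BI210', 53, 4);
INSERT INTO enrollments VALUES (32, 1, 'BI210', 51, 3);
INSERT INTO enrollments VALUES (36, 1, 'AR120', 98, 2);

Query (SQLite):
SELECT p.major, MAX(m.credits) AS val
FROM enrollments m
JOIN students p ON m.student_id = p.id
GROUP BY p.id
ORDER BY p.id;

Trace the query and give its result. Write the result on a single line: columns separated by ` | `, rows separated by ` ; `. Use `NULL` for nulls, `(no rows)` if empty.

Join each enrollments row to its students via student_id.
Group joined rows by students.id; compute MAX(m.credits) per group.
  1: ids {16, 24, 30, 31, 32, 36} → MAX(m.credits)=5
  2: ids {4, 6, 19, 22, 28} → MAX(m.credits)=5
  3: ids {7} → MAX(m.credits)=3

Music | 5 ; Art | 5 ; Math | 3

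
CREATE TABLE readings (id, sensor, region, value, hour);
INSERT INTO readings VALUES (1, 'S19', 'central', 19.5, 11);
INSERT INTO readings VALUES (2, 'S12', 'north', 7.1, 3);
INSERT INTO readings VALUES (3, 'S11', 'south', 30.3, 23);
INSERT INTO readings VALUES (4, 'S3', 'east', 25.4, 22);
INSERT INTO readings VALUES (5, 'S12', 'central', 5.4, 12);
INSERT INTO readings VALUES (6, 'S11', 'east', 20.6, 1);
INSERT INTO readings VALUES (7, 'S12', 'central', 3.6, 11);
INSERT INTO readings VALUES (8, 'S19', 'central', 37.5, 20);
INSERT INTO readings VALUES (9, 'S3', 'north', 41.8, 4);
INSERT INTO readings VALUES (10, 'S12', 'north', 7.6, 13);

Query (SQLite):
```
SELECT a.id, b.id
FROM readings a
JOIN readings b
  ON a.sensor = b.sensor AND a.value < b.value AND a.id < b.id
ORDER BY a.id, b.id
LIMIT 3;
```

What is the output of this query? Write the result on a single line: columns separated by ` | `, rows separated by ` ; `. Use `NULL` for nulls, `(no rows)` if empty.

Pairs (a,b) with same sensor, a.value < b.value, a.id < b.id.
sensor groups: S11:{3,6} S12:{2,5,7,10} S19:{1,8} S3:{4,9}
Ordered by (a.id, b.id); first 3.

1 | 8 ; 2 | 10 ; 4 | 9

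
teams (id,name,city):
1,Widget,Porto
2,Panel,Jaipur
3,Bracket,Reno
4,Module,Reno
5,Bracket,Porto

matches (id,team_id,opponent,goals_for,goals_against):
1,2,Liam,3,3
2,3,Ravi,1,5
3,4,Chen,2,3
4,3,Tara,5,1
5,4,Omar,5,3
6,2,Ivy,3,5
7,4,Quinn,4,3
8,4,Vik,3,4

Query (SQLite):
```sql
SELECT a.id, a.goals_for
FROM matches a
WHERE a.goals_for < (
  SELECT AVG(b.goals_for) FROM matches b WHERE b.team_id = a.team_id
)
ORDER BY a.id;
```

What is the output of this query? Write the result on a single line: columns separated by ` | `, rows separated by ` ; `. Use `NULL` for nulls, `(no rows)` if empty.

2 | 1 ; 3 | 2 ; 8 | 3

For each matches row a, compute AVG(goals_for) over rows sharing a.team_id.
Keep row a if a.goals_for < that per-group AVG.
  team_id=2: AVG(goals_for) = 3.0
  team_id=3: AVG(goals_for) = 3.0
  team_id=4: AVG(goals_for) = 3.5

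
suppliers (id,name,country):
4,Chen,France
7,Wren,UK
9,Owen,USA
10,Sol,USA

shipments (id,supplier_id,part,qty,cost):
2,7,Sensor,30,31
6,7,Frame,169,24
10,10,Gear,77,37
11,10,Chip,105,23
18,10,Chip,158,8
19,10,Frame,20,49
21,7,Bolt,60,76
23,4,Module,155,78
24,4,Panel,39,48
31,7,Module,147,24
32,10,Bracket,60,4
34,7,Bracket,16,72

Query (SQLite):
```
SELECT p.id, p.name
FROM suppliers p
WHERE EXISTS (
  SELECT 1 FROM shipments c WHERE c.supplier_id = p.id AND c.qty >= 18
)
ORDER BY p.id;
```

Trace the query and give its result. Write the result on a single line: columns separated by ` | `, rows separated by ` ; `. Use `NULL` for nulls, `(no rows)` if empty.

4 | Chen ; 7 | Wren ; 10 | Sol

For each suppliers row, check whether any shipments with matching supplier_id has qty >= 18.
Keep rows where that is true.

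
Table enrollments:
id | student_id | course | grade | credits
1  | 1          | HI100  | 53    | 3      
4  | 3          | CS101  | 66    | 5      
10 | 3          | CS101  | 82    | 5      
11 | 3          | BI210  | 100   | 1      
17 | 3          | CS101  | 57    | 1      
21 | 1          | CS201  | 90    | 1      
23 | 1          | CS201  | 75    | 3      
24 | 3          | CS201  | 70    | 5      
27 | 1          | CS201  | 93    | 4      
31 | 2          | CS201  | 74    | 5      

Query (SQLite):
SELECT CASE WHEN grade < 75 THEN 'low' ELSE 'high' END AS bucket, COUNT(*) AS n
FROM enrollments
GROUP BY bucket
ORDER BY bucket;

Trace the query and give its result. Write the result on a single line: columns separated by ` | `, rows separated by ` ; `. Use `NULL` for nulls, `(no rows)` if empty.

high | 5 ; low | 5

Bucket rows by grade < 75 → 'low' else 'high'; count each bucket.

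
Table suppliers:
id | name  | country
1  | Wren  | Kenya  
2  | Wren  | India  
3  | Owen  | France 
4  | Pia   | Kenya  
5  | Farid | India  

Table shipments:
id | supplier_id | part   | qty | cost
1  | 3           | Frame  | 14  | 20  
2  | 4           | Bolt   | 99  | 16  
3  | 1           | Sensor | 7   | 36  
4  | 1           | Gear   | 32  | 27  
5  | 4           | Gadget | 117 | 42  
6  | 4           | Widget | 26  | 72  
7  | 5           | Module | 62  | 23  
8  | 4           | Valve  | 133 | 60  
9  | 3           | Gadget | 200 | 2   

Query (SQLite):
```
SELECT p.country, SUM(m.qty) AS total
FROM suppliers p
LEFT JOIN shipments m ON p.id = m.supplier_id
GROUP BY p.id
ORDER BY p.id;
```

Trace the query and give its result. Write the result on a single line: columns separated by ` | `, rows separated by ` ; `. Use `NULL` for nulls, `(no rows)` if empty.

LEFT JOIN keeps every suppliers row; unmatched ones get NULL for shipments columns.
Group by suppliers.id and compute SUM(m.qty). SUM over an all-NULL group is NULL.
  1: ids {3, 4} → SUM(m.qty)=39
  2: ids {—} → SUM(m.qty)=NULL
  3: ids {1, 9} → SUM(m.qty)=214
  4: ids {2, 5, 6, 8} → SUM(m.qty)=375
  5: ids {7} → SUM(m.qty)=62

Kenya | 39 ; India | NULL ; France | 214 ; Kenya | 375 ; India | 62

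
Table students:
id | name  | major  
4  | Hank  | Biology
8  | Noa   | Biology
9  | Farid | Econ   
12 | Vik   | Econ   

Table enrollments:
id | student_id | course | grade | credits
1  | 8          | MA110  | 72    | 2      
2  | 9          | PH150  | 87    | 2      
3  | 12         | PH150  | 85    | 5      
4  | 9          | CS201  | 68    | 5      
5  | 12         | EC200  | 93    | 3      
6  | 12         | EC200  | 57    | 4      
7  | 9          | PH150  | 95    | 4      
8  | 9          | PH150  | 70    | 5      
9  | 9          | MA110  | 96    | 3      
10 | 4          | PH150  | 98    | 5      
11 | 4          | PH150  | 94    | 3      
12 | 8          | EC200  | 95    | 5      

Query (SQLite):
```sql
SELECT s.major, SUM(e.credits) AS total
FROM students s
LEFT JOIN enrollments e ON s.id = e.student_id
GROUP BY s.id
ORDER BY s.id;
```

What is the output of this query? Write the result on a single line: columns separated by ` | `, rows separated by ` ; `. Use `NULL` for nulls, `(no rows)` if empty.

LEFT JOIN keeps every students row; unmatched ones get NULL for enrollments columns.
Group by students.id and compute SUM(e.credits). SUM over an all-NULL group is NULL.
  4: ids {10, 11} → SUM(e.credits)=8
  8: ids {1, 12} → SUM(e.credits)=7
  9: ids {2, 4, 7, 8, 9} → SUM(e.credits)=19
  12: ids {3, 5, 6} → SUM(e.credits)=12

Biology | 8 ; Biology | 7 ; Econ | 19 ; Econ | 12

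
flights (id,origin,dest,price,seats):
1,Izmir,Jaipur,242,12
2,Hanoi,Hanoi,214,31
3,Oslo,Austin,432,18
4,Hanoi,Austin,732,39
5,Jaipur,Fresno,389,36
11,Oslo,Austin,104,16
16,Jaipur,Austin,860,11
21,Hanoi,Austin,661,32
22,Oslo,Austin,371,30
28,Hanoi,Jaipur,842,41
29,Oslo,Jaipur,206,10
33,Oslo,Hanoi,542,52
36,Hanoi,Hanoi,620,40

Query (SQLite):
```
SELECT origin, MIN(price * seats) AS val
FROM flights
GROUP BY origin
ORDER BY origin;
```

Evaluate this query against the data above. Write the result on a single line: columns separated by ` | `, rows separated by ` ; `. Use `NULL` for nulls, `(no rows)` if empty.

For each row compute price * seats.
Group by origin; take MIN of the expression per group.
  Hanoi: ids {2, 4, 21, 28, 36} → MIN(price * seats)=6634
  Izmir: ids {1} → MIN(price * seats)=2904
  Jaipur: ids {5, 16} → MIN(price * seats)=9460
  Oslo: ids {3, 11, 22, 29, 33} → MIN(price * seats)=1664

Hanoi | 6634 ; Izmir | 2904 ; Jaipur | 9460 ; Oslo | 1664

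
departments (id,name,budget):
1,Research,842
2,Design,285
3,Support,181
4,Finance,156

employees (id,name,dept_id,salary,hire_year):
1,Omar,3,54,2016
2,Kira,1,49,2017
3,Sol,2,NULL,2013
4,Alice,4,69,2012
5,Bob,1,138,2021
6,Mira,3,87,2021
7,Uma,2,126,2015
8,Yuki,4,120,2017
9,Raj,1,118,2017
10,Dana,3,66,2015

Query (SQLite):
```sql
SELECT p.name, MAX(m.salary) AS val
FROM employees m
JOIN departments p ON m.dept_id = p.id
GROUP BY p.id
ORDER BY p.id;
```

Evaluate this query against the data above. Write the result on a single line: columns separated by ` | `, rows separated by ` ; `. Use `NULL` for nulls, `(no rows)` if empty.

Research | 138 ; Design | 126 ; Support | 87 ; Finance | 120

Join each employees row to its departments via dept_id.
Group joined rows by departments.id; compute MAX(m.salary) per group.
  1: ids {2, 5, 9} → MAX(m.salary)=138
  2: ids {3, 7} → MAX(m.salary)=126
  3: ids {1, 6, 10} → MAX(m.salary)=87
  4: ids {4, 8} → MAX(m.salary)=120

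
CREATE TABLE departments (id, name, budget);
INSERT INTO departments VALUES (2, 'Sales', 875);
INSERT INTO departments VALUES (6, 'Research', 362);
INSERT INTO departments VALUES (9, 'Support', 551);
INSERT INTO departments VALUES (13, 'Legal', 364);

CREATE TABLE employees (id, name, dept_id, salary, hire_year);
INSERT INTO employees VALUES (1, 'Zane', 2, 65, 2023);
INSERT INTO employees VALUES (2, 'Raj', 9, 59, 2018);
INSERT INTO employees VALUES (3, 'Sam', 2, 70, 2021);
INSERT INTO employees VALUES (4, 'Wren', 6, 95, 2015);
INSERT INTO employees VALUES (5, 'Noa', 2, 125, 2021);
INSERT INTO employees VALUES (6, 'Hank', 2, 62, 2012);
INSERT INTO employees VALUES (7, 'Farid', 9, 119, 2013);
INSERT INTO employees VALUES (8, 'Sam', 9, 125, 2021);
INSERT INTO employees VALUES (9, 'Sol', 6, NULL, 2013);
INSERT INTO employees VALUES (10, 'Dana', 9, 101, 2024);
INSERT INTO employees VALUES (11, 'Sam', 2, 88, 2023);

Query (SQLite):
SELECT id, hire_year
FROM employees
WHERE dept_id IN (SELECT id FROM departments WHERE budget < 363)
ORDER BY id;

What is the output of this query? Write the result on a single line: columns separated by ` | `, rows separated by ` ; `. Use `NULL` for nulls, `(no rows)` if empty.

4 | 2015 ; 9 | 2013

Inner query: departments.id where budget < 363.
Outer: keep employees rows whose dept_id is in that set.
Inner query → {6}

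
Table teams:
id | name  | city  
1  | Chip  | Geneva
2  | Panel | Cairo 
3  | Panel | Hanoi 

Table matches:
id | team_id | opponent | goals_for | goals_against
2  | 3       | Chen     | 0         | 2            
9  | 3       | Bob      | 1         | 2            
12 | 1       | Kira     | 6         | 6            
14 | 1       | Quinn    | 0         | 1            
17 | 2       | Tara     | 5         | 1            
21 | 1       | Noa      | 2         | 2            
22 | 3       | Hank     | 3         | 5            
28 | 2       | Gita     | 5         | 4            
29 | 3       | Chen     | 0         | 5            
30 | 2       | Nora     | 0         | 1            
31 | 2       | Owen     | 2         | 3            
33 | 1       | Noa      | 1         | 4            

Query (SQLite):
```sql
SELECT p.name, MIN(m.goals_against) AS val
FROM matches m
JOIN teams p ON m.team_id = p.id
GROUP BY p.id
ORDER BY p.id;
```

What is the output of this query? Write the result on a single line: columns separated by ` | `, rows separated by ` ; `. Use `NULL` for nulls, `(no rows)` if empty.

Join each matches row to its teams via team_id.
Group joined rows by teams.id; compute MIN(m.goals_against) per group.
  1: ids {12, 14, 21, 33} → MIN(m.goals_against)=1
  2: ids {17, 28, 30, 31} → MIN(m.goals_against)=1
  3: ids {2, 9, 22, 29} → MIN(m.goals_against)=2

Chip | 1 ; Panel | 1 ; Panel | 2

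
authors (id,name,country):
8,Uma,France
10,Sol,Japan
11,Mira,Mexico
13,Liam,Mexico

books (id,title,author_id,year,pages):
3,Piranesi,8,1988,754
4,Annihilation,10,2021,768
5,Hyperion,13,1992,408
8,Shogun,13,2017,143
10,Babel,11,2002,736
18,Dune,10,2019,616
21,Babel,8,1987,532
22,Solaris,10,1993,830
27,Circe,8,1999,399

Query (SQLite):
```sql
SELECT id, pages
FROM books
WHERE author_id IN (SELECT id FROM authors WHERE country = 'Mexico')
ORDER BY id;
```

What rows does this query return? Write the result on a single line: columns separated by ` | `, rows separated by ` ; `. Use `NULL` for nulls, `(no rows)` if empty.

Inner query: authors.id where country = 'Mexico'.
Outer: keep books rows whose author_id is in that set.
Inner query → {11, 13}

5 | 408 ; 8 | 143 ; 10 | 736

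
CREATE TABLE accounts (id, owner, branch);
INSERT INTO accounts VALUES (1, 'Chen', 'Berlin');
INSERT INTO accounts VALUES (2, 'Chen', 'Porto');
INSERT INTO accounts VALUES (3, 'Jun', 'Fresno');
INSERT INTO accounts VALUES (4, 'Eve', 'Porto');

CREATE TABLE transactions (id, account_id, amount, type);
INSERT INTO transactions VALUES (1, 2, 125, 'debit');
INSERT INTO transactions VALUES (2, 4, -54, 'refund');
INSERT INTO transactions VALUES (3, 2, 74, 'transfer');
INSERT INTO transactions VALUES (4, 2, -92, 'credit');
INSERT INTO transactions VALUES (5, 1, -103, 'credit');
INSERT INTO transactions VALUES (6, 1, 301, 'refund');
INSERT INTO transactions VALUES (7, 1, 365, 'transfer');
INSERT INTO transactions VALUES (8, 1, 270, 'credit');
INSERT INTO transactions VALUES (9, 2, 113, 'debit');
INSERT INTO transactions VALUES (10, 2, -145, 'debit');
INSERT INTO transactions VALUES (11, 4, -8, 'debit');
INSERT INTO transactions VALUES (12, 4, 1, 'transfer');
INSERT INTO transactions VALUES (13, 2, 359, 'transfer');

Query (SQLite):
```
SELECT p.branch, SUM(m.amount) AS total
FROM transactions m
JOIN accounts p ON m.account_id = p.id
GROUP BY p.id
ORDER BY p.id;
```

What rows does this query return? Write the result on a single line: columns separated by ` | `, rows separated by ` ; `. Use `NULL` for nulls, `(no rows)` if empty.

Berlin | 833 ; Porto | 434 ; Porto | -61

Join each transactions row to its accounts via account_id.
Group joined rows by accounts.id; compute SUM(m.amount) per group.
  1: ids {5, 6, 7, 8} → SUM(m.amount)=833
  2: ids {1, 3, 4, 9, 10, 13} → SUM(m.amount)=434
  4: ids {2, 11, 12} → SUM(m.amount)=-61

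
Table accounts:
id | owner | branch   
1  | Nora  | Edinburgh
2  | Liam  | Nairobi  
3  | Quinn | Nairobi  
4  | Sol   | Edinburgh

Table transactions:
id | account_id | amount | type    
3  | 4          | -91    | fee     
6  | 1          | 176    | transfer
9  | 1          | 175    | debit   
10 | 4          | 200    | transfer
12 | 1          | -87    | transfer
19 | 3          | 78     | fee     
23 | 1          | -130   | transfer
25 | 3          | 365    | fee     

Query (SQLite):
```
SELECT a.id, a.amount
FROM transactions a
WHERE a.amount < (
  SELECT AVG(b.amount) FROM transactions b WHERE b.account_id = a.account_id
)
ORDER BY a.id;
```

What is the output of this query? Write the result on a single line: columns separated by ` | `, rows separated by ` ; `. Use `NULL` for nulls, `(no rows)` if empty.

3 | -91 ; 12 | -87 ; 19 | 78 ; 23 | -130

For each transactions row a, compute AVG(amount) over rows sharing a.account_id.
Keep row a if a.amount < that per-group AVG.
  account_id=1: AVG(amount) = 33.5
  account_id=3: AVG(amount) = 221.5
  account_id=4: AVG(amount) = 54.5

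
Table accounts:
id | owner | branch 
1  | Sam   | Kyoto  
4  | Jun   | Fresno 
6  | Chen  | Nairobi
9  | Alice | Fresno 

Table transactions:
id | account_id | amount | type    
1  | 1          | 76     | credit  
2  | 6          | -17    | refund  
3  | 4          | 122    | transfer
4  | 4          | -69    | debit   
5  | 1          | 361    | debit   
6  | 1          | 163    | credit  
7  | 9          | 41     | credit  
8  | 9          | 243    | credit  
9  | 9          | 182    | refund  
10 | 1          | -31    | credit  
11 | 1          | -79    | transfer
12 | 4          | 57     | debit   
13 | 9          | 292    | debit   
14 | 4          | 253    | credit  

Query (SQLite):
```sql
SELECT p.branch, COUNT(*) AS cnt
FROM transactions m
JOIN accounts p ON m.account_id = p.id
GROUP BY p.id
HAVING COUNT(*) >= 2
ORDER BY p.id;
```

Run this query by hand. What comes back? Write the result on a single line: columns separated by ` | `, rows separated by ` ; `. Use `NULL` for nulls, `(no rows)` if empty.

Join each transactions row to its accounts via account_id.
Group joined rows by accounts.id; compute COUNT(*) per group.
HAVING: keep groups with count ≥ 2.
  1: ids {1, 5, 6, 10, 11} → COUNT(*)=5
  4: ids {3, 4, 12, 14} → COUNT(*)=4
  6: ids {2} → COUNT(*)=1
  9: ids {7, 8, 9, 13} → COUNT(*)=4

Kyoto | 5 ; Fresno | 4 ; Fresno | 4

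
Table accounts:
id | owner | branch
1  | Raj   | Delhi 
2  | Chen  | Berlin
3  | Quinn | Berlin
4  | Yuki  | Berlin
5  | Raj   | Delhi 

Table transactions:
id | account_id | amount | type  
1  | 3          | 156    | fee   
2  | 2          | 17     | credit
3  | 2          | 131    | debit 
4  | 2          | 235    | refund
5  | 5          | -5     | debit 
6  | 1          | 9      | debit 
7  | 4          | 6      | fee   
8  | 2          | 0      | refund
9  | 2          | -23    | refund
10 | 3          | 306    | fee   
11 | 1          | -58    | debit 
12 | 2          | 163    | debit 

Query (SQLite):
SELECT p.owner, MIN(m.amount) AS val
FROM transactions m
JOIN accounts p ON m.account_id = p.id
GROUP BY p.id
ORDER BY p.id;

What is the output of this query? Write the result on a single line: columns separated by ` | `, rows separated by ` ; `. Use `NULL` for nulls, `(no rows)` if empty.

Join each transactions row to its accounts via account_id.
Group joined rows by accounts.id; compute MIN(m.amount) per group.
  1: ids {6, 11} → MIN(m.amount)=-58
  2: ids {2, 3, 4, 8, 9, 12} → MIN(m.amount)=-23
  3: ids {1, 10} → MIN(m.amount)=156
  4: ids {7} → MIN(m.amount)=6
  5: ids {5} → MIN(m.amount)=-5

Raj | -58 ; Chen | -23 ; Quinn | 156 ; Yuki | 6 ; Raj | -5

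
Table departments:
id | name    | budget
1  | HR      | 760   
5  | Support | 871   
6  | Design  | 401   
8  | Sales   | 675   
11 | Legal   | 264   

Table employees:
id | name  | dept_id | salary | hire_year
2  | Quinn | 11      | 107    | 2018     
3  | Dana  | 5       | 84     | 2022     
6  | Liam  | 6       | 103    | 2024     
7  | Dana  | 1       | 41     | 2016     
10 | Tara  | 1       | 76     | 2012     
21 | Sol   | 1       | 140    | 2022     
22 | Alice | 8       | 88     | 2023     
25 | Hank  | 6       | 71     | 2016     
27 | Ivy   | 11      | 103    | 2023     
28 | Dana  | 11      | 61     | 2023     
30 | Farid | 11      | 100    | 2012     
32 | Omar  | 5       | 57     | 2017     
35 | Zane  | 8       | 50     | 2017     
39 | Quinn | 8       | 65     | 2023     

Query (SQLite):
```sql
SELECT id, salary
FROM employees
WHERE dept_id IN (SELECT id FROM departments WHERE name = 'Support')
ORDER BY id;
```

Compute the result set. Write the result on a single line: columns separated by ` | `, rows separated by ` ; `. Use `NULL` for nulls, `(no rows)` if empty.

3 | 84 ; 32 | 57

Inner query: departments.id where name = 'Support'.
Outer: keep employees rows whose dept_id is in that set.
Inner query → {5}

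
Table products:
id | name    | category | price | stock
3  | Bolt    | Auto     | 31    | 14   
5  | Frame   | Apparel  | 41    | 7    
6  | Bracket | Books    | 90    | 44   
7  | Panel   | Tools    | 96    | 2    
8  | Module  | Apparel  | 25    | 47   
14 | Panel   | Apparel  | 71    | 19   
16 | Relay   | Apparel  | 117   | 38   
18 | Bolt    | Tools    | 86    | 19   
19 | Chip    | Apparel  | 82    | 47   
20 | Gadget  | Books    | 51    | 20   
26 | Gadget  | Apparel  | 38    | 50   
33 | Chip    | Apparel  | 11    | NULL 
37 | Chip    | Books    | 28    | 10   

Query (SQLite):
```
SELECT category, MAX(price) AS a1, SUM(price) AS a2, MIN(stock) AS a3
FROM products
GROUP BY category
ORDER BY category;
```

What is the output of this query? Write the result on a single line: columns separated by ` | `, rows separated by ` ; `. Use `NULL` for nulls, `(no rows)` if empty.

Group products by category.
Per group compute: MAX(price), SUM(price), MIN(stock).
  Apparel: ids {5, 8, 14, 16, 19, 26, 33} → MAX(price)=117, SUM(price)=385, MIN(stock)=7
  Auto: ids {3} → MAX(price)=31, SUM(price)=31, MIN(stock)=14
  Books: ids {6, 20, 37} → MAX(price)=90, SUM(price)=169, MIN(stock)=10
  Tools: ids {7, 18} → MAX(price)=96, SUM(price)=182, MIN(stock)=2

Apparel | 117 | 385 | 7 ; Auto | 31 | 31 | 14 ; Books | 90 | 169 | 10 ; Tools | 96 | 182 | 2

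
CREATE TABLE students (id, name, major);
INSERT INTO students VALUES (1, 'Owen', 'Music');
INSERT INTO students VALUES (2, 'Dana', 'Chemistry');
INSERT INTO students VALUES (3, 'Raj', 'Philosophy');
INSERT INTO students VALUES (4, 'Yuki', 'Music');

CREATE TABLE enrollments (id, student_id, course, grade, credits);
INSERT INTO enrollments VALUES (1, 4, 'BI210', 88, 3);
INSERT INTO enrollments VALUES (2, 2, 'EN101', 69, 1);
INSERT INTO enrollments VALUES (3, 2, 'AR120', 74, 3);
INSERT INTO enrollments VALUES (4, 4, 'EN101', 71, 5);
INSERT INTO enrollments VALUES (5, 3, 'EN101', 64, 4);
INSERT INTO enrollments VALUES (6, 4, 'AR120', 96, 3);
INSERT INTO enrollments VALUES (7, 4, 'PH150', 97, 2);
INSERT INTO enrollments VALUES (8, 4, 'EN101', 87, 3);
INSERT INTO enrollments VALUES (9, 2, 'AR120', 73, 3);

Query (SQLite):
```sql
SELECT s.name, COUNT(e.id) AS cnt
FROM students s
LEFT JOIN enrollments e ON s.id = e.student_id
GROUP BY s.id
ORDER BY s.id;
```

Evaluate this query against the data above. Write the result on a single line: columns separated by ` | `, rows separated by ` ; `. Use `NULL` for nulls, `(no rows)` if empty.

LEFT JOIN keeps every students row; unmatched ones get NULL for enrollments columns.
Group by students.id and compute COUNT(e.id). COUNT(col) of an all-NULL group is 0.
  1: ids {—} → COUNT(e.id)=0
  2: ids {2, 3, 9} → COUNT(e.id)=3
  3: ids {5} → COUNT(e.id)=1
  4: ids {1, 4, 6, 7, 8} → COUNT(e.id)=5

Owen | 0 ; Dana | 3 ; Raj | 1 ; Yuki | 5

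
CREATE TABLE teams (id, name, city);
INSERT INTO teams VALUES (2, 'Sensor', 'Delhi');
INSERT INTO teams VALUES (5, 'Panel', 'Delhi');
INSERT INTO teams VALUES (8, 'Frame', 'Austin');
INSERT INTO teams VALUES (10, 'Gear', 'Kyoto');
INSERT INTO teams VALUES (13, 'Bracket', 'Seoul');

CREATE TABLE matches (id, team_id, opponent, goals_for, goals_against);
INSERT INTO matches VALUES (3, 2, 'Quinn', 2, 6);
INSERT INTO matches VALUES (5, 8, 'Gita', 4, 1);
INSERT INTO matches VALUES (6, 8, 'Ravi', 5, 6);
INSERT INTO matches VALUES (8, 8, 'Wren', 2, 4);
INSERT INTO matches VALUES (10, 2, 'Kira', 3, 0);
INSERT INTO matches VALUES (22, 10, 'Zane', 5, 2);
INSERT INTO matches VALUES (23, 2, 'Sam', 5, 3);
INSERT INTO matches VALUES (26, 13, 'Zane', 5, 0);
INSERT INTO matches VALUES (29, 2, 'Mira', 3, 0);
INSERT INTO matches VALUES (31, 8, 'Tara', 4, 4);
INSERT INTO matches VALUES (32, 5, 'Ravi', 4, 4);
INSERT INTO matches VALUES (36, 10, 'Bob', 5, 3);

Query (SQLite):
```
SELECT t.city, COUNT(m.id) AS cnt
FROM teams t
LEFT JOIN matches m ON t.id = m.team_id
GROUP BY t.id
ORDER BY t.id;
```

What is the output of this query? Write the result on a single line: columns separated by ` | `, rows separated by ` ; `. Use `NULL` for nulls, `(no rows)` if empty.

LEFT JOIN keeps every teams row; unmatched ones get NULL for matches columns.
Group by teams.id and compute COUNT(m.id). COUNT(col) of an all-NULL group is 0.
  2: ids {3, 10, 23, 29} → COUNT(m.id)=4
  5: ids {32} → COUNT(m.id)=1
  8: ids {5, 6, 8, 31} → COUNT(m.id)=4
  10: ids {22, 36} → COUNT(m.id)=2
  13: ids {26} → COUNT(m.id)=1

Delhi | 4 ; Delhi | 1 ; Austin | 4 ; Kyoto | 2 ; Seoul | 1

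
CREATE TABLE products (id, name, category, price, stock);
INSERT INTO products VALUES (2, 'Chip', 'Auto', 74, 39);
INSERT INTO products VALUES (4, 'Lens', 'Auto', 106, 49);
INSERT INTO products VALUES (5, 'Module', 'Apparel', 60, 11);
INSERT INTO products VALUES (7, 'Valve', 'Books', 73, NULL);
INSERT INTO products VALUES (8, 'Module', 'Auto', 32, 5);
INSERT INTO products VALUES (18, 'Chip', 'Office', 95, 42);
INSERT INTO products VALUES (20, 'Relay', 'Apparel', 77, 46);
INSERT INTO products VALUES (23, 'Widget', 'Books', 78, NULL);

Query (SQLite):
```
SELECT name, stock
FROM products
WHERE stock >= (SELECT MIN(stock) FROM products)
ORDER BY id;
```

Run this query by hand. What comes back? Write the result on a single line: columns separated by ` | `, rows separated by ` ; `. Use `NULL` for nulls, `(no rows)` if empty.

Scalar subquery: MIN(stock) over all products rows = 5.
Keep rows where stock >= that value.

Chip | 39 ; Lens | 49 ; Module | 11 ; Module | 5 ; Chip | 42 ; Relay | 46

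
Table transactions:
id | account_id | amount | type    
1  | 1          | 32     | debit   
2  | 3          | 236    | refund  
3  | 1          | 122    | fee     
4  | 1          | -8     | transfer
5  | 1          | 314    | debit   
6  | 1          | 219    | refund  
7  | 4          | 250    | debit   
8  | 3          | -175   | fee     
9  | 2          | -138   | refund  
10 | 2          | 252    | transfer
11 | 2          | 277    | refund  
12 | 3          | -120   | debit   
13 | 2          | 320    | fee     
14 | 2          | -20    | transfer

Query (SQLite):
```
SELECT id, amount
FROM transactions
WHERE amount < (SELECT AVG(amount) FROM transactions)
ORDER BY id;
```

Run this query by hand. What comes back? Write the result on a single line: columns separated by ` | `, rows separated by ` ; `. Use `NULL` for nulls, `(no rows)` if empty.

1 | 32 ; 4 | -8 ; 8 | -175 ; 9 | -138 ; 12 | -120 ; 14 | -20

Scalar subquery: AVG(amount) over all transactions rows = 111.5.
Keep rows where amount < that value.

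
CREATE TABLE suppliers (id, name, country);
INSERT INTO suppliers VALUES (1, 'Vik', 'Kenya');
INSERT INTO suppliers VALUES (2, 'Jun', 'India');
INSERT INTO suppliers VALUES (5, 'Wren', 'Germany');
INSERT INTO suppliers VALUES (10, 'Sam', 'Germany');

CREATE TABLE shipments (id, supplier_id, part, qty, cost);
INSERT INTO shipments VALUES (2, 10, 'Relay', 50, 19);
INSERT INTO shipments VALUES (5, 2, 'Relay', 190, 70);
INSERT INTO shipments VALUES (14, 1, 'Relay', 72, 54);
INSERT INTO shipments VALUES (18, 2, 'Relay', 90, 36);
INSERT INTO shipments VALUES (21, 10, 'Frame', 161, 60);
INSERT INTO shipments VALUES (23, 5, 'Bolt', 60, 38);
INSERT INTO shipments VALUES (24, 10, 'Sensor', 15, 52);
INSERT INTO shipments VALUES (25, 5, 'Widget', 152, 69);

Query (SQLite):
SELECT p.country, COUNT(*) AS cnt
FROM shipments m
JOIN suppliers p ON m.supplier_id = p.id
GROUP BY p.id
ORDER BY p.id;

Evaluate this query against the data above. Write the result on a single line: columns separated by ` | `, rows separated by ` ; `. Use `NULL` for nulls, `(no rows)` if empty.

Join each shipments row to its suppliers via supplier_id.
Group joined rows by suppliers.id; compute COUNT(*) per group.
  1: ids {14} → COUNT(*)=1
  2: ids {5, 18} → COUNT(*)=2
  5: ids {23, 25} → COUNT(*)=2
  10: ids {2, 21, 24} → COUNT(*)=3

Kenya | 1 ; India | 2 ; Germany | 2 ; Germany | 3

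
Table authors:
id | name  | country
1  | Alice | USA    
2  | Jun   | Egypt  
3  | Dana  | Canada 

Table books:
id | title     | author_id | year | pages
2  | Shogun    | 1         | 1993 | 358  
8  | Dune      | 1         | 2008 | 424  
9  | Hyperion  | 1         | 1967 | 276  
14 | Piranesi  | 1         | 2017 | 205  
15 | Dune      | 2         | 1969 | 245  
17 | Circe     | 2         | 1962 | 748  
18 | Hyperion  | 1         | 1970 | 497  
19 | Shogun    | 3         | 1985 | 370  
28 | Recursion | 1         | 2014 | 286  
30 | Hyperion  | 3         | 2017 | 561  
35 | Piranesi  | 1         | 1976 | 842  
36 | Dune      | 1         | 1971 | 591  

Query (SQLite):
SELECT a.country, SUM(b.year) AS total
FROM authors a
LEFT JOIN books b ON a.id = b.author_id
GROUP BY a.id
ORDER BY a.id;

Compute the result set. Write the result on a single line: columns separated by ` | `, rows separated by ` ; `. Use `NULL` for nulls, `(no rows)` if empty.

USA | 15916 ; Egypt | 3931 ; Canada | 4002

LEFT JOIN keeps every authors row; unmatched ones get NULL for books columns.
Group by authors.id and compute SUM(b.year). SUM over an all-NULL group is NULL.
  1: ids {2, 8, 9, 14, 18, 28, 35, 36} → SUM(b.year)=15916
  2: ids {15, 17} → SUM(b.year)=3931
  3: ids {19, 30} → SUM(b.year)=4002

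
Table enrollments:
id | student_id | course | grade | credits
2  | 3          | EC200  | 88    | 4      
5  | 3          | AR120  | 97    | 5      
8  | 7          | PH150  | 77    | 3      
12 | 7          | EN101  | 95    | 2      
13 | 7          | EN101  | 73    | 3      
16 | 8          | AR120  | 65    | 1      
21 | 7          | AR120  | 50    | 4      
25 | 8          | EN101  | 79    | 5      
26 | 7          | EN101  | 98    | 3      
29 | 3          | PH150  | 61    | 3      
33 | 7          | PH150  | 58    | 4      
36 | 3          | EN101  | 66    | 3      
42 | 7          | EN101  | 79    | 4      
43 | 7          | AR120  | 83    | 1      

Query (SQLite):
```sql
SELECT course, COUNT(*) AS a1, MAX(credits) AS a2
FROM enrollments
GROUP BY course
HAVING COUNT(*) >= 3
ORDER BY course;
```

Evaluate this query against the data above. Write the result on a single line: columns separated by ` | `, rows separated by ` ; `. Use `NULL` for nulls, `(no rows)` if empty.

AR120 | 4 | 5 ; EN101 | 6 | 5 ; PH150 | 3 | 4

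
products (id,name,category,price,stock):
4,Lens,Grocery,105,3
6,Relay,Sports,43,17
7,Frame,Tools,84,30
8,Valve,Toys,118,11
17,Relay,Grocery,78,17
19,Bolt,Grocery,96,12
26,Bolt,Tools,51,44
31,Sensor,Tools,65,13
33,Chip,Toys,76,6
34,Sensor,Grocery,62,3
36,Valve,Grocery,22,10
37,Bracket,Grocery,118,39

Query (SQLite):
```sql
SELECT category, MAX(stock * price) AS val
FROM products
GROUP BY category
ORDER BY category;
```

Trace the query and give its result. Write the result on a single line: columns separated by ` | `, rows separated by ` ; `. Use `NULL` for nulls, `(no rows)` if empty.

Grocery | 4602 ; Sports | 731 ; Tools | 2520 ; Toys | 1298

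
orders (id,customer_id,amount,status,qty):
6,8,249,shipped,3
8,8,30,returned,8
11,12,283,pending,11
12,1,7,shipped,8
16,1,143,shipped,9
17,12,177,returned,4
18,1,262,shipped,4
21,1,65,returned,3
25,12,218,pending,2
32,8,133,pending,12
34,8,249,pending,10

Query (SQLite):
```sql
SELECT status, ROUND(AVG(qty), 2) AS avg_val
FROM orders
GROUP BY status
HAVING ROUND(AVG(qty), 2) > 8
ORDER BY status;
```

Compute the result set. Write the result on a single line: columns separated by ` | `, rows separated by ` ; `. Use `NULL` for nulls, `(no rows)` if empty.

Partition orders by status; compute ROUND(AVG(qty), 2) within each group.
HAVING: keep groups where ROUND(AVG(qty), 2) > 8.
  pending: ids {11, 25, 32, 34} → ROUND(AVG(qty), 2)=8.75
  returned: ids {8, 17, 21} → ROUND(AVG(qty), 2)=5
  shipped: ids {6, 12, 16, 18} → ROUND(AVG(qty), 2)=6

pending | 8.75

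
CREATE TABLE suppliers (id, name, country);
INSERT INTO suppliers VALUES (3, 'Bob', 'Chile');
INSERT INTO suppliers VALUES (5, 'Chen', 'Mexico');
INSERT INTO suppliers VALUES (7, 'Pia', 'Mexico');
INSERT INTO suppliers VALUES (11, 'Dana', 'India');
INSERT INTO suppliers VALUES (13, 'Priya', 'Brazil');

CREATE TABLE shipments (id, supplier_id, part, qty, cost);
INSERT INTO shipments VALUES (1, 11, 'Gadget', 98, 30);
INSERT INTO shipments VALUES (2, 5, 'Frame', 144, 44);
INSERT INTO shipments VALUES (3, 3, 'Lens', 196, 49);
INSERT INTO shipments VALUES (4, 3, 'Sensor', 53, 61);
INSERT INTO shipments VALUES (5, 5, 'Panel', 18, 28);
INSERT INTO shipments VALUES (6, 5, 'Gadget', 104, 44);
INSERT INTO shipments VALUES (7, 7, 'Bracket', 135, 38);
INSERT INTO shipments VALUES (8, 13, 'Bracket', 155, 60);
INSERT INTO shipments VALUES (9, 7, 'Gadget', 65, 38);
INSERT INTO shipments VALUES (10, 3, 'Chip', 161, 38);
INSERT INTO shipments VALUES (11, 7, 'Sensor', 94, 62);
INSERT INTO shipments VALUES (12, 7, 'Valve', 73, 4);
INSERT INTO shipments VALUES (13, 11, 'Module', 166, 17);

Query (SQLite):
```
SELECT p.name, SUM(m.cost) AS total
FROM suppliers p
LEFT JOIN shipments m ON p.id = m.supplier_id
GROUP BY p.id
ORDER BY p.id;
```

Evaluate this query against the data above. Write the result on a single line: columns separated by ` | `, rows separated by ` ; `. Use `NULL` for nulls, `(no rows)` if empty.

LEFT JOIN keeps every suppliers row; unmatched ones get NULL for shipments columns.
Group by suppliers.id and compute SUM(m.cost). SUM over an all-NULL group is NULL.
  3: ids {3, 4, 10} → SUM(m.cost)=148
  5: ids {2, 5, 6} → SUM(m.cost)=116
  7: ids {7, 9, 11, 12} → SUM(m.cost)=142
  11: ids {1, 13} → SUM(m.cost)=47
  13: ids {8} → SUM(m.cost)=60

Bob | 148 ; Chen | 116 ; Pia | 142 ; Dana | 47 ; Priya | 60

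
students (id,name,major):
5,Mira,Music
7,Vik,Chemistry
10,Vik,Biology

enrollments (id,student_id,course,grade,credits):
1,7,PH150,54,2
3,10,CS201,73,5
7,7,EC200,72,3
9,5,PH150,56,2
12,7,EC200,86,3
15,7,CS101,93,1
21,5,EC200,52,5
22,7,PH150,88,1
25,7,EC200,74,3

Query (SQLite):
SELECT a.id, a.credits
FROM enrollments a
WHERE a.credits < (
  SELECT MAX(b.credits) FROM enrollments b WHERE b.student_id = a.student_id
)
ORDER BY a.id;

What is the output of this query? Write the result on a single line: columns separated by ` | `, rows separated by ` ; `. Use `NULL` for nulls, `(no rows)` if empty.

For each enrollments row a, compute MAX(credits) over rows sharing a.student_id.
Keep row a if a.credits < that per-group MAX.
  student_id=5: MAX(credits) = 5
  student_id=7: MAX(credits) = 3
  student_id=10: MAX(credits) = 5

1 | 2 ; 9 | 2 ; 15 | 1 ; 22 | 1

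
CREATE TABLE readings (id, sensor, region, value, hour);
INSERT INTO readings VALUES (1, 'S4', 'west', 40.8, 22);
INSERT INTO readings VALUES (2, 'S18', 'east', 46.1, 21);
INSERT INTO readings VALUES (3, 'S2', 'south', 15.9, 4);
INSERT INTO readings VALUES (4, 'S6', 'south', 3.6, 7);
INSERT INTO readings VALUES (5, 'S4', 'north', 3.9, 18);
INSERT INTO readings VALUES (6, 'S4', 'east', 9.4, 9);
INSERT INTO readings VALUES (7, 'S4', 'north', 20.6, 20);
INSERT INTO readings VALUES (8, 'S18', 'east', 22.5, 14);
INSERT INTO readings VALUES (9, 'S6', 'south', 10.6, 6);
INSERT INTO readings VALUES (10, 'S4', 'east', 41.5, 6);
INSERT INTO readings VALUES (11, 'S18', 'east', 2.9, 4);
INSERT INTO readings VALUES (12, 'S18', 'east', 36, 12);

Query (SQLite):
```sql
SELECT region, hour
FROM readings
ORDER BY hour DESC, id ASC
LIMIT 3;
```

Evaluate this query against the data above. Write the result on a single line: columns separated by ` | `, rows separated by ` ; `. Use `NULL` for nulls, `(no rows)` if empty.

Sort by hour desc, tiebreak id asc: (22, id=1), (21, id=2), (20, id=7), (18, id=5), (14, id=8), (12, id=12) …. Take first 3.

west | 22 ; east | 21 ; north | 20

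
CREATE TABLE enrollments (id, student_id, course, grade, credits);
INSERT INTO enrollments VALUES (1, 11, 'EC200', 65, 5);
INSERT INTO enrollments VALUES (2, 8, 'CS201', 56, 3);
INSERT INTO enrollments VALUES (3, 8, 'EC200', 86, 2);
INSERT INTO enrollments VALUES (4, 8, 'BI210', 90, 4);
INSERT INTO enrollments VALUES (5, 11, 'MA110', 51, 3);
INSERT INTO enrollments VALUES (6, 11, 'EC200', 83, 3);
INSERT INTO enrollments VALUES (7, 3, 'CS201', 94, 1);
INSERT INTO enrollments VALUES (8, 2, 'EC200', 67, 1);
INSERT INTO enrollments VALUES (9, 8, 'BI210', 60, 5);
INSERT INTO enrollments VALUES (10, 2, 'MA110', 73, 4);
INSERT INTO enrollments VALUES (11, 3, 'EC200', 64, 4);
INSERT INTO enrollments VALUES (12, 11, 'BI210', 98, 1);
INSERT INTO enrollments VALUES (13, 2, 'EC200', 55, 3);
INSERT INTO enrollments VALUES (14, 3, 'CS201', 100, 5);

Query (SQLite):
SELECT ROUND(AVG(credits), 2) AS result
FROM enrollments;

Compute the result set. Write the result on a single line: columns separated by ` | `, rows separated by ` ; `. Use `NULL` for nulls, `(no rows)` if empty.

All credits values: [5, 3, 2, 4, 3, 3, 1, 1, 5, 4, 4, 1, 3, 5].
AVG = 44 / 14 (rounded to 2 dp).

3.14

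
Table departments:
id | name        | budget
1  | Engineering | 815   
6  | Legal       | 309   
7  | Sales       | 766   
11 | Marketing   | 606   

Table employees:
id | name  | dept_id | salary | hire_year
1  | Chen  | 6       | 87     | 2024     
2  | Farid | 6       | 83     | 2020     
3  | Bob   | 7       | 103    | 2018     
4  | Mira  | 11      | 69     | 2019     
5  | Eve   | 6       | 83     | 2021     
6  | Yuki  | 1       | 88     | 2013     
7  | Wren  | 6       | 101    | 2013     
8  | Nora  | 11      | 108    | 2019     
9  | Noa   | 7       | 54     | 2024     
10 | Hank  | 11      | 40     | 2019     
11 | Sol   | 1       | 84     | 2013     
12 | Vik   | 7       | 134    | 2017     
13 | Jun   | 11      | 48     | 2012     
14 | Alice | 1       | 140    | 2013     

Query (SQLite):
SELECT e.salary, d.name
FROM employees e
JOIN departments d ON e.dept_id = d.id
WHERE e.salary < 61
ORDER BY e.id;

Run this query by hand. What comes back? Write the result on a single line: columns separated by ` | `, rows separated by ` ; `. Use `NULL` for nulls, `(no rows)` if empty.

Each employees row matches the departments row where dept_id = departments.id.
Then keep rows with e.salary < 61.

54 | Sales ; 40 | Marketing ; 48 | Marketing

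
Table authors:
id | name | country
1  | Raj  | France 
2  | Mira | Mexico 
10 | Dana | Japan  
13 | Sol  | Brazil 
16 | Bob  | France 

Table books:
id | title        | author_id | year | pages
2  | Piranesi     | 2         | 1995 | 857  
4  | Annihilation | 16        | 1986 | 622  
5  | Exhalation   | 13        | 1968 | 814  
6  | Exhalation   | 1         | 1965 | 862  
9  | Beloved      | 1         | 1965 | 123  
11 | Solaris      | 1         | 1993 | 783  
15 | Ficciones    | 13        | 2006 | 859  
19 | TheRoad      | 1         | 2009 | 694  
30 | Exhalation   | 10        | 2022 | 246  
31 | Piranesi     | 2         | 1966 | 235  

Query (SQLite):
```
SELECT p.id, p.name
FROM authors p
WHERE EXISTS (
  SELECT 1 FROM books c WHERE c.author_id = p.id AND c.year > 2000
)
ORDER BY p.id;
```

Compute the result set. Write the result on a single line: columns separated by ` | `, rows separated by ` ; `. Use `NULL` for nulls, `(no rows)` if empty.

1 | Raj ; 10 | Dana ; 13 | Sol

For each authors row, check whether any books with matching author_id has year > 2000.
Keep rows where that is true.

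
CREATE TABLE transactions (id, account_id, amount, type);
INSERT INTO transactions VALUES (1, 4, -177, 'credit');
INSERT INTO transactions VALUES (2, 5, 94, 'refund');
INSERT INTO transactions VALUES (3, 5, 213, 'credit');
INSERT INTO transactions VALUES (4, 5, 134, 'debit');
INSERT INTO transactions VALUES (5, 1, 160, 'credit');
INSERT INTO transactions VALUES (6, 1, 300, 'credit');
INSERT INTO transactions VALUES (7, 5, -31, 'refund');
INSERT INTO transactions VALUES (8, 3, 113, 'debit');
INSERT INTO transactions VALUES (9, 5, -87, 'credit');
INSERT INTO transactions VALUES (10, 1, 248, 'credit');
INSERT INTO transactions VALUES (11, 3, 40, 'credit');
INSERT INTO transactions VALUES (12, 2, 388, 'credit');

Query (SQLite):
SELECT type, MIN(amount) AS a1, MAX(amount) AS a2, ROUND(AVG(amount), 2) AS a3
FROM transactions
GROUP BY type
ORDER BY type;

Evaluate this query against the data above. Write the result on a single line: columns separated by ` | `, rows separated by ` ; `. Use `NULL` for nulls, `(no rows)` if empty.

Group transactions by type.
Per group compute: MIN(amount), MAX(amount), ROUND(AVG(amount), 2).
  credit: ids {1, 3, 5, 6, 9, 10, 11, 12} → MIN(amount)=-177, MAX(amount)=388, ROUND(AVG(amount), 2)=135.63
  debit: ids {4, 8} → MIN(amount)=113, MAX(amount)=134, ROUND(AVG(amount), 2)=123.5
  refund: ids {2, 7} → MIN(amount)=-31, MAX(amount)=94, ROUND(AVG(amount), 2)=31.5

credit | -177 | 388 | 135.63 ; debit | 113 | 134 | 123.5 ; refund | -31 | 94 | 31.5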